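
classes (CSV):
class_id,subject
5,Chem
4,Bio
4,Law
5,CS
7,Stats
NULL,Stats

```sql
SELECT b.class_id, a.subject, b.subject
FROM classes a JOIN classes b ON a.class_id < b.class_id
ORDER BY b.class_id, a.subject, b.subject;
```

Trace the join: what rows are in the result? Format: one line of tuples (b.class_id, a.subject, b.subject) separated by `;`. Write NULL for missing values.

(5, Bio, CS); (5, Bio, Chem); (5, Law, CS); (5, Law, Chem); (7, Bio, Stats); (7, CS, Stats); (7, Chem, Stats); (7, Law, Stats)

INNER JOIN keeps only pairs where the ON condition holds.
Matching on a.class_id < b.class_id. A NULL in a compared column never satisfies the condition.
- a (class_id=5) pairs with 1 row(s) of b.
- a (class_id=4) pairs with 3 row(s) of b.
- a (class_id=4) pairs with 3 row(s) of b.
- a (class_id=5) pairs with 1 row(s) of b.
- a (class_id=7) has no partner → excluded.
- a (class_id=NULL) has no partner → excluded.
After projecting and ordering:
b.class_id | a.subject | b.subject
5 | Bio | CS
5 | Bio | Chem
5 | Law | CS
5 | Law | Chem
7 | Bio | Stats
7 | CS | Stats
7 | Chem | Stats
7 | Law | Stats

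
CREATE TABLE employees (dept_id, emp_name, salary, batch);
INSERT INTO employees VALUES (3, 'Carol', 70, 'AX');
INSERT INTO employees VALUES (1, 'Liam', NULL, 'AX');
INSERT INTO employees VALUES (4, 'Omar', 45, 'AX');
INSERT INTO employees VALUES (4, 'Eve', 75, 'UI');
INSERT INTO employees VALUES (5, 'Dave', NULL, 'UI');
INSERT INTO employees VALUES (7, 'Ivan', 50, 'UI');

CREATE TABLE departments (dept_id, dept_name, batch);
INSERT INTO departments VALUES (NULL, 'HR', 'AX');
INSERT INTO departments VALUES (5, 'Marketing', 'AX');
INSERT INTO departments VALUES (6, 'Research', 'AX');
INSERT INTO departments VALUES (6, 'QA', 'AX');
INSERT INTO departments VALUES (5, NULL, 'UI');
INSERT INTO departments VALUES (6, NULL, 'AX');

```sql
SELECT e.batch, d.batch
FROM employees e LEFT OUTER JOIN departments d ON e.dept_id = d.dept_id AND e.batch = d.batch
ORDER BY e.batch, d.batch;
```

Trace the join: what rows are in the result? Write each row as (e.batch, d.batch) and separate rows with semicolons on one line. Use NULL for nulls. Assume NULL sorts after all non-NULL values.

(AX, NULL); (AX, NULL); (AX, NULL); (UI, UI); (UI, NULL); (UI, NULL)

LEFT JOIN keeps every row from `employees`; unmatched rows get NULL for `departments`'s columns.
Matching on e.dept_id = d.dept_id AND e.batch = d.batch. A NULL in a compared column never satisfies the condition.
- e row (dept_id=3, batch=AX): no match → kept, d columns NULL.
- e row (dept_id=1, batch=AX): no match → kept, d columns NULL.
- e row (dept_id=4, batch=AX): no match → kept, d columns NULL.
- e row (dept_id=4, batch=UI): no match → kept, d columns NULL.
- e row (dept_id=5, batch=UI): matches 1 d row(s) → 1 output row(s).
- e row (dept_id=7, batch=UI): no match → kept, d columns NULL.
After projecting and ordering:
e.batch | d.batch
AX | NULL
AX | NULL
AX | NULL
UI | UI
UI | NULL
UI | NULL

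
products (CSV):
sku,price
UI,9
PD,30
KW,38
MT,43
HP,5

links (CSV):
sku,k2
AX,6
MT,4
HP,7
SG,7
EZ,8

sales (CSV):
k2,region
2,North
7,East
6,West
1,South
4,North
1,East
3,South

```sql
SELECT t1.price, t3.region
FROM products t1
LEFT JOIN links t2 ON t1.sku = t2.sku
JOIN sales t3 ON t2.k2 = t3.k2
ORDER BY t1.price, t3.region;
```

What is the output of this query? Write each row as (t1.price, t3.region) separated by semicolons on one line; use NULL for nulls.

(5, East); (43, North)

Step 1 — t1 LEFT JOIN t2 on sku → 5 row(s).
Then INNER JOIN `sales t3` on k2: keep only rows whose t2.k2 appears in t3.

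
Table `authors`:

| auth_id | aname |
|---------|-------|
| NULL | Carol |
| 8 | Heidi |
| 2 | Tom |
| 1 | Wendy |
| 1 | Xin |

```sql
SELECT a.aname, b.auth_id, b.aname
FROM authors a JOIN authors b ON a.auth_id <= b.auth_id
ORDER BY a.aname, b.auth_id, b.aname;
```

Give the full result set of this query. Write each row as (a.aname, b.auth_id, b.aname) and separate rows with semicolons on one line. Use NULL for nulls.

(Heidi, 8, Heidi); (Tom, 2, Tom); (Tom, 8, Heidi); (Wendy, 1, Wendy); (Wendy, 1, Xin); (Wendy, 2, Tom); (Wendy, 8, Heidi); (Xin, 1, Wendy); (Xin, 1, Xin); (Xin, 2, Tom); (Xin, 8, Heidi)

INNER JOIN keeps only pairs where the ON condition holds.
Matching on a.auth_id <= b.auth_id. A NULL in a compared column never satisfies the condition.
- a[0] auth_id=NULL → no match; dropped.
- a[1] auth_id=8 → 1 match(es) in b → 1 row(s).
- a[2] auth_id=2 → 2 match(es) in b → 2 row(s).
- a[3] auth_id=1 → 4 match(es) in b → 4 row(s).
- a[4] auth_id=1 → 4 match(es) in b → 4 row(s).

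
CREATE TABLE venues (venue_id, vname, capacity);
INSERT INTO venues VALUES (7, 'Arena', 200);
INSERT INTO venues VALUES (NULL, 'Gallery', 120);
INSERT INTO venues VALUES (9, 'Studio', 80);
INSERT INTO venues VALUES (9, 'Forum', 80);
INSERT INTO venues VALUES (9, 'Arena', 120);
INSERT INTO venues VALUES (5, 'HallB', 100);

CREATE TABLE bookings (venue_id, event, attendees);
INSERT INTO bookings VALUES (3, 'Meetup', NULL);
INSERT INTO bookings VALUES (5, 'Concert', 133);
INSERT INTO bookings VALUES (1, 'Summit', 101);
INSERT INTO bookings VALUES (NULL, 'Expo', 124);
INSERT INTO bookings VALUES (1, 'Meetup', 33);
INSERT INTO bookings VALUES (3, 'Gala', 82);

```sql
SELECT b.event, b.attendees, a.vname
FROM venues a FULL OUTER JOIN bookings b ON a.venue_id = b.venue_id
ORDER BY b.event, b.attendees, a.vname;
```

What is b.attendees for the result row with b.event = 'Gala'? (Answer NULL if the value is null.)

82

FULL OUTER JOIN keeps every row from both sides; unmatched rows get NULL for the other side's columns.
Matching on a.venue_id = b.venue_id. A NULL in a compared column never satisfies the condition.
Matched pairs: 1; unmatched a rows kept: 5; unmatched b rows kept: 5.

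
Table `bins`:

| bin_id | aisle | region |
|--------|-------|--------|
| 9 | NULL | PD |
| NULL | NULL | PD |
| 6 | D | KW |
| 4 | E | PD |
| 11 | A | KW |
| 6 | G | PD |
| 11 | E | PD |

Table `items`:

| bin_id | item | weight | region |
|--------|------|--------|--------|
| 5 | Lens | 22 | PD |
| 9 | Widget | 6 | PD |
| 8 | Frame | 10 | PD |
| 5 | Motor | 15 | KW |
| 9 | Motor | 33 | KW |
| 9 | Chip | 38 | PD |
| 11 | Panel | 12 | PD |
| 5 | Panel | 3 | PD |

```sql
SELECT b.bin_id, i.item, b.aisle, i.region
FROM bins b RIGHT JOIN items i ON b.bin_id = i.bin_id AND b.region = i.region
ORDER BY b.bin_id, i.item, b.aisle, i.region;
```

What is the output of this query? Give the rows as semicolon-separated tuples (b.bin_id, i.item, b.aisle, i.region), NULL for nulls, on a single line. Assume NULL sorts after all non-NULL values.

RIGHT JOIN keeps every row from `items`; unmatched rows get NULL for `bins`'s columns.
Matching on b.bin_id = i.bin_id AND b.region = i.region. A NULL in a compared column never satisfies the condition.
- bin_id=9, region=PD: 2 matching i row(s), so 2 row(s) emitted.
- bin_id=NULL, region=PD: no matching i row.
- bin_id=6, region=KW: no matching i row.
- bin_id=4, region=PD: no matching i row.
- bin_id=11, region=KW: no matching i row.
- bin_id=6, region=PD: no matching i row.
- bin_id=11, region=PD: 1 matching i row(s), so 1 row(s) emitted.
- 5 i row(s) had no b match → kept, b columns NULL.
After projecting and ordering:
b.bin_id | i.item | b.aisle | i.region
9 | Chip | NULL | PD
9 | Widget | NULL | PD
11 | Panel | E | PD
NULL | Frame | NULL | PD
NULL | Lens | NULL | PD
NULL | Motor | NULL | KW
NULL | Motor | NULL | KW
NULL | Panel | NULL | PD

(9, Chip, NULL, PD); (9, Widget, NULL, PD); (11, Panel, E, PD); (NULL, Frame, NULL, PD); (NULL, Lens, NULL, PD); (NULL, Motor, NULL, KW); (NULL, Motor, NULL, KW); (NULL, Panel, NULL, PD)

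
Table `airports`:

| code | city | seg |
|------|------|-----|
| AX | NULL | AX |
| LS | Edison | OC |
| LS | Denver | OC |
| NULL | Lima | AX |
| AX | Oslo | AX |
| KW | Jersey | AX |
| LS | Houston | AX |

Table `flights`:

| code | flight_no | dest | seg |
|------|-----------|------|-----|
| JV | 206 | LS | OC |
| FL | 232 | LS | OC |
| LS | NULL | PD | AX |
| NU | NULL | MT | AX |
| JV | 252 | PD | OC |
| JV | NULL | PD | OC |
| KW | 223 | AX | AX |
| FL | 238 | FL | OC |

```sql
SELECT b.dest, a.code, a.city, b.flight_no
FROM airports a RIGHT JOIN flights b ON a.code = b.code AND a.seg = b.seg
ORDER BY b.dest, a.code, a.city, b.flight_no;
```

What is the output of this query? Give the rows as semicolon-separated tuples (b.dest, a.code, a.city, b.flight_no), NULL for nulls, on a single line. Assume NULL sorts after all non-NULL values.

RIGHT JOIN keeps every row from `flights`; unmatched rows get NULL for `airports`'s columns.
Matching on a.code = b.code AND a.seg = b.seg. A NULL in a compared column never satisfies the condition.
- code=AX, seg=AX: no matching b row.
- code=LS, seg=OC: no matching b row.
- code=LS, seg=OC: no matching b row.
- code=NULL, seg=AX: no matching b row.
- code=AX, seg=AX: no matching b row.
- code=KW, seg=AX: 1 matching b row(s), so 1 row(s) emitted.
- code=LS, seg=AX: 1 matching b row(s), so 1 row(s) emitted.
- 6 row(s) from b found no a partner → padded with NULL.
After projecting and ordering:
b.dest | a.code | a.city | b.flight_no
AX | KW | Jersey | 223
FL | NULL | NULL | 238
LS | NULL | NULL | 206
LS | NULL | NULL | 232
MT | NULL | NULL | NULL
PD | LS | Houston | NULL
PD | NULL | NULL | 252
PD | NULL | NULL | NULL

(AX, KW, Jersey, 223); (FL, NULL, NULL, 238); (LS, NULL, NULL, 206); (LS, NULL, NULL, 232); (MT, NULL, NULL, NULL); (PD, LS, Houston, NULL); (PD, NULL, NULL, 252); (PD, NULL, NULL, NULL)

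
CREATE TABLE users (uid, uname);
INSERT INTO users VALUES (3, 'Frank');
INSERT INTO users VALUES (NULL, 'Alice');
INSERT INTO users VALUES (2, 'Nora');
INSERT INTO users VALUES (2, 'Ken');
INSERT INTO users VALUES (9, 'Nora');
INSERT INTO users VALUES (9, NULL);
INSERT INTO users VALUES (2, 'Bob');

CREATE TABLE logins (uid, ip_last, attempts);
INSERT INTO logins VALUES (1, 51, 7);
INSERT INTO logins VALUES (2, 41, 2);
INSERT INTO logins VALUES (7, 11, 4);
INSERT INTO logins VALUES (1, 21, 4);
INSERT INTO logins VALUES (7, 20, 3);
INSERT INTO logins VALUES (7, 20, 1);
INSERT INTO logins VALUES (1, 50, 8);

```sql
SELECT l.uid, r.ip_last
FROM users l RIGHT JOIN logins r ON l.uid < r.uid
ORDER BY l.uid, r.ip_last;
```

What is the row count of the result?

16

RIGHT JOIN keeps every row from `logins`; unmatched rows get NULL for `users`'s columns.
Matching on l.uid < r.uid. A NULL in a compared column never satisfies the condition.
- l[0] uid=3 → 3 match(es) in r → 3 row(s).
- l[1] uid=NULL → no match.
- l[2] uid=2 → 3 match(es) in r → 3 row(s).
- l[3] uid=2 → 3 match(es) in r → 3 row(s).
- l[4] uid=9 → no match.
- l[5] uid=9 → no match.
- l[6] uid=2 → 3 match(es) in r → 3 row(s).
- 4 r row(s) had no l match → kept, l columns NULL.
Total: 12 matched + 4 padded = 16 rows.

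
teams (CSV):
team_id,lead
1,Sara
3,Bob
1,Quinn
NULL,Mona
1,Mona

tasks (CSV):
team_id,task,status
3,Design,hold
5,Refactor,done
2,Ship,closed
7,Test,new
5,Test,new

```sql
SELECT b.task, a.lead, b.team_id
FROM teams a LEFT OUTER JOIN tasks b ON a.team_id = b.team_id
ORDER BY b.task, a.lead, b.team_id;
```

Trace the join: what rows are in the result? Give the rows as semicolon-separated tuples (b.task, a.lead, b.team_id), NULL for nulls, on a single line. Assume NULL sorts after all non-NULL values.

(Design, Bob, 3); (NULL, Mona, NULL); (NULL, Mona, NULL); (NULL, Quinn, NULL); (NULL, Sara, NULL)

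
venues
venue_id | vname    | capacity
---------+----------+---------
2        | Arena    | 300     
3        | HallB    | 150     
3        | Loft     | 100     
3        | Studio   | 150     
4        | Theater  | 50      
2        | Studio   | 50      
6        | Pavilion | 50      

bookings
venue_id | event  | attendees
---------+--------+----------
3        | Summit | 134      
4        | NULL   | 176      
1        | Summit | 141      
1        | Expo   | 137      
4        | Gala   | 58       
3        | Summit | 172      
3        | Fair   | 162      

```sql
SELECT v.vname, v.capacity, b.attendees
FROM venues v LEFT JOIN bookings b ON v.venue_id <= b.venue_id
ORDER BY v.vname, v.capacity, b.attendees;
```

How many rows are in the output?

28

LEFT JOIN keeps every row from `venues`; unmatched rows get NULL for `bookings`'s columns.
Matching on v.venue_id <= b.venue_id.
- v (venue_id=2) pairs with 5 row(s) of b.
- v (venue_id=3) pairs with 5 row(s) of b.
- v (venue_id=3) pairs with 5 row(s) of b.
- v (venue_id=3) pairs with 5 row(s) of b.
- v (venue_id=4) pairs with 2 row(s) of b.
- v (venue_id=2) pairs with 5 row(s) of b.
- v (venue_id=6) has no partner → padded with NULL.
Total: 27 matched + 1 padded = 28 rows.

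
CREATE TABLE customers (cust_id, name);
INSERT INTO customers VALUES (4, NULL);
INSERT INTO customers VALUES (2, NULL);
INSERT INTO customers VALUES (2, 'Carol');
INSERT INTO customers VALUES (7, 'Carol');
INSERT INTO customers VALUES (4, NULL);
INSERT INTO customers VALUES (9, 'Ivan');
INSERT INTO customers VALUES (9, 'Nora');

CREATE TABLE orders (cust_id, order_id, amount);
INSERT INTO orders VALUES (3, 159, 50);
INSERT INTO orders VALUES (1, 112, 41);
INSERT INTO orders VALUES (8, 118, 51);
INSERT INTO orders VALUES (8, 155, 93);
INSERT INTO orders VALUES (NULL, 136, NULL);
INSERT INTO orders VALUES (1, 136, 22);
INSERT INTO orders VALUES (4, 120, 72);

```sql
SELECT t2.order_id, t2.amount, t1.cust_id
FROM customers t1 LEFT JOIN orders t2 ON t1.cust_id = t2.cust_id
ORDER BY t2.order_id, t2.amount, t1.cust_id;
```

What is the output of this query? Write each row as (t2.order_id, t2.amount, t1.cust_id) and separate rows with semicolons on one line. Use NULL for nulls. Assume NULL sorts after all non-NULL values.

LEFT JOIN keeps every row from `customers`; unmatched rows get NULL for `orders`'s columns.
Matching on t1.cust_id = t2.cust_id. A NULL in a compared column never satisfies the condition.
- t1[0] cust_id=4 → 1 match(es) in t2 → 1 row(s).
- t1[1] cust_id=2 → no match; kept with NULLs on the t2 side.
- t1[2] cust_id=2 → no match; kept with NULLs on the t2 side.
- t1[3] cust_id=7 → no match; kept with NULLs on the t2 side.
- t1[4] cust_id=4 → 1 match(es) in t2 → 1 row(s).
- t1[5] cust_id=9 → no match; kept with NULLs on the t2 side.
- t1[6] cust_id=9 → no match; kept with NULLs on the t2 side.
After projecting and ordering:
t2.order_id | t2.amount | t1.cust_id
120 | 72 | 4
120 | 72 | 4
NULL | NULL | 2
NULL | NULL | 2
NULL | NULL | 7
NULL | NULL | 9
NULL | NULL | 9

(120, 72, 4); (120, 72, 4); (NULL, NULL, 2); (NULL, NULL, 2); (NULL, NULL, 7); (NULL, NULL, 9); (NULL, NULL, 9)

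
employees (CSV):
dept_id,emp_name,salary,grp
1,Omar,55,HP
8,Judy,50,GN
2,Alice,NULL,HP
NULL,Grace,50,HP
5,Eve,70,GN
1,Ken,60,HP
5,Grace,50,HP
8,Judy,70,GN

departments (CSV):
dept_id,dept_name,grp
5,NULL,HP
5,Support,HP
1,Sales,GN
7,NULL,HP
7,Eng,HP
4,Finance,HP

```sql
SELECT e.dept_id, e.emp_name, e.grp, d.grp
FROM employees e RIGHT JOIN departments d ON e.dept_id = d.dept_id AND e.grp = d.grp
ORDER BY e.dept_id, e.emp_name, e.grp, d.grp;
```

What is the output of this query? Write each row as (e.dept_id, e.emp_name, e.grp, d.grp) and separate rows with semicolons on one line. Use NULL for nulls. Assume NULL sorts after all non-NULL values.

(5, Grace, HP, HP); (5, Grace, HP, HP); (NULL, NULL, NULL, GN); (NULL, NULL, NULL, HP); (NULL, NULL, NULL, HP); (NULL, NULL, NULL, HP)

RIGHT JOIN keeps every row from `departments`; unmatched rows get NULL for `employees`'s columns.
Matching on e.dept_id = d.dept_id AND e.grp = d.grp. A NULL in a compared column never satisfies the condition.
- dept_id=1, grp=HP: no matching d row.
- dept_id=8, grp=GN: no matching d row.
- dept_id=2, grp=HP: no matching d row.
- dept_id=NULL, grp=HP: no matching d row.
- dept_id=5, grp=GN: no matching d row.
- dept_id=1, grp=HP: no matching d row.
- dept_id=5, grp=HP: 2 matching d row(s), so 2 row(s) emitted.
- dept_id=8, grp=GN: no matching d row.
- plus 4 unmatched d row(s), each kept with NULL e columns.
After projecting and ordering:
e.dept_id | e.emp_name | e.grp | d.grp
5 | Grace | HP | HP
5 | Grace | HP | HP
NULL | NULL | NULL | GN
NULL | NULL | NULL | HP
NULL | NULL | NULL | HP
NULL | NULL | NULL | HP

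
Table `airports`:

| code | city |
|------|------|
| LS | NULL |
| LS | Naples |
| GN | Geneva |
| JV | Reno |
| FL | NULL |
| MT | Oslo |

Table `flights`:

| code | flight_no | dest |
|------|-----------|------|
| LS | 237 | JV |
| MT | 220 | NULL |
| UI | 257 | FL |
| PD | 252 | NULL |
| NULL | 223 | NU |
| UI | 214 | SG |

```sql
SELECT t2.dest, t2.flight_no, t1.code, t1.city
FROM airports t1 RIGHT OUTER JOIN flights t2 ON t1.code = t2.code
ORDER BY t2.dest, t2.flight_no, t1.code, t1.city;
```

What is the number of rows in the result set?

RIGHT JOIN keeps every row from `flights`; unmatched rows get NULL for `airports`'s columns.
Matching on t1.code = t2.code. A NULL in a compared column never satisfies the condition.
- t1[0] code=LS → 1 match(es) in t2 → 1 row(s).
- t1[1] code=LS → 1 match(es) in t2 → 1 row(s).
- t1[2] code=GN → no match.
- t1[3] code=JV → no match.
- t1[4] code=FL → no match.
- t1[5] code=MT → 1 match(es) in t2 → 1 row(s).
- plus 4 unmatched t2 row(s), each kept with NULL t1 columns.
Total: 3 matched + 4 padded = 7 rows.

7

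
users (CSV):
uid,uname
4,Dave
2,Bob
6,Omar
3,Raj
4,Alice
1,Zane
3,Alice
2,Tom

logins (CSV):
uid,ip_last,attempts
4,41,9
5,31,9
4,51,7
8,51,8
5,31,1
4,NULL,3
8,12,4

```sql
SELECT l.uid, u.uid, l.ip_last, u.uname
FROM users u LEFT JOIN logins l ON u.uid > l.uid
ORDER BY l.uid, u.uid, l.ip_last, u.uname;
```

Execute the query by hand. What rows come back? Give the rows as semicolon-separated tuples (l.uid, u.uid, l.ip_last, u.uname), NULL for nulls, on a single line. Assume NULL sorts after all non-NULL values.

(4, 6, 41, Omar); (4, 6, 51, Omar); (4, 6, NULL, Omar); (5, 6, 31, Omar); (5, 6, 31, Omar); (NULL, 1, NULL, Zane); (NULL, 2, NULL, Bob); (NULL, 2, NULL, Tom); (NULL, 3, NULL, Alice); (NULL, 3, NULL, Raj); (NULL, 4, NULL, Alice); (NULL, 4, NULL, Dave)

LEFT JOIN keeps every row from `users`; unmatched rows get NULL for `logins`'s columns.
Matching on u.uid > l.uid.
Matched pairs: 5; unmatched u rows kept: 7.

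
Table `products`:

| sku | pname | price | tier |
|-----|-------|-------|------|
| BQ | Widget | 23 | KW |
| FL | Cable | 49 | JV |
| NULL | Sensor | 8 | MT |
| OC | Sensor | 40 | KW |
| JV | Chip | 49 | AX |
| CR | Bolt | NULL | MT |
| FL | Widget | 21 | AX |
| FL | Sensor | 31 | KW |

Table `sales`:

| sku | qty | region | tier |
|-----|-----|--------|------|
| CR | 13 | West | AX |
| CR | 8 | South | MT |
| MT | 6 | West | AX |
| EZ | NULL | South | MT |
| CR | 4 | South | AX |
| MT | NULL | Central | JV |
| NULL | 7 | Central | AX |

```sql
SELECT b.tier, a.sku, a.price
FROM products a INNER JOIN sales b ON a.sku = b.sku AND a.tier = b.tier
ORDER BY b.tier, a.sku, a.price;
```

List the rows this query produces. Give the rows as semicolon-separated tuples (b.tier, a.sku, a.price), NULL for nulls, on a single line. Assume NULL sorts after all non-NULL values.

(MT, CR, NULL)

INNER JOIN keeps only pairs where the ON condition holds.
Matching on a.sku = b.sku AND a.tier = b.tier. A NULL in a compared column never satisfies the condition.
Matched pairs: 1.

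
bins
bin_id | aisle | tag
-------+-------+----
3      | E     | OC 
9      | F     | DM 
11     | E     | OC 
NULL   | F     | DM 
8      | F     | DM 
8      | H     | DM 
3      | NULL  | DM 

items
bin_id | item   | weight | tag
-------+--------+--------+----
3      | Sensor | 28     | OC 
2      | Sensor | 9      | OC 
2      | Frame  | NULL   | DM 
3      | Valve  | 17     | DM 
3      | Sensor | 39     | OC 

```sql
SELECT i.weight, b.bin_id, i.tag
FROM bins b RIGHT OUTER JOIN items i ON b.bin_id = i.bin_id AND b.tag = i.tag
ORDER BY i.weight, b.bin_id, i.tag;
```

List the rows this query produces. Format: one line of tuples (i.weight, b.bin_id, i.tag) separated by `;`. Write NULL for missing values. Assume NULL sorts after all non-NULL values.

(9, NULL, OC); (17, 3, DM); (28, 3, OC); (39, 3, OC); (NULL, NULL, DM)

RIGHT JOIN keeps every row from `items`; unmatched rows get NULL for `bins`'s columns.
Matching on b.bin_id = i.bin_id AND b.tag = i.tag. A NULL in a compared column never satisfies the condition.
Matched pairs: 3; unmatched i rows kept: 2.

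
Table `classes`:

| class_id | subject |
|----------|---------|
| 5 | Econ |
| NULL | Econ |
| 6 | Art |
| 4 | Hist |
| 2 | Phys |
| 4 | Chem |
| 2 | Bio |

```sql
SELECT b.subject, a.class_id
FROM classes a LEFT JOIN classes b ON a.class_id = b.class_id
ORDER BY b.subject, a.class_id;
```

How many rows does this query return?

LEFT JOIN keeps every row from `classes a`; unmatched rows get NULL for `classes b`'s columns.
Matching on a.class_id = b.class_id. A NULL in a compared column never satisfies the condition.
- a (class_id=5) pairs with 1 row(s) of b.
- a (class_id=NULL) has no partner → padded with NULL.
- a (class_id=6) pairs with 1 row(s) of b.
- a (class_id=4) pairs with 2 row(s) of b.
- a (class_id=2) pairs with 2 row(s) of b.
- a (class_id=4) pairs with 2 row(s) of b.
- a (class_id=2) pairs with 2 row(s) of b.
Total: 10 matched + 1 padded = 11 rows.

11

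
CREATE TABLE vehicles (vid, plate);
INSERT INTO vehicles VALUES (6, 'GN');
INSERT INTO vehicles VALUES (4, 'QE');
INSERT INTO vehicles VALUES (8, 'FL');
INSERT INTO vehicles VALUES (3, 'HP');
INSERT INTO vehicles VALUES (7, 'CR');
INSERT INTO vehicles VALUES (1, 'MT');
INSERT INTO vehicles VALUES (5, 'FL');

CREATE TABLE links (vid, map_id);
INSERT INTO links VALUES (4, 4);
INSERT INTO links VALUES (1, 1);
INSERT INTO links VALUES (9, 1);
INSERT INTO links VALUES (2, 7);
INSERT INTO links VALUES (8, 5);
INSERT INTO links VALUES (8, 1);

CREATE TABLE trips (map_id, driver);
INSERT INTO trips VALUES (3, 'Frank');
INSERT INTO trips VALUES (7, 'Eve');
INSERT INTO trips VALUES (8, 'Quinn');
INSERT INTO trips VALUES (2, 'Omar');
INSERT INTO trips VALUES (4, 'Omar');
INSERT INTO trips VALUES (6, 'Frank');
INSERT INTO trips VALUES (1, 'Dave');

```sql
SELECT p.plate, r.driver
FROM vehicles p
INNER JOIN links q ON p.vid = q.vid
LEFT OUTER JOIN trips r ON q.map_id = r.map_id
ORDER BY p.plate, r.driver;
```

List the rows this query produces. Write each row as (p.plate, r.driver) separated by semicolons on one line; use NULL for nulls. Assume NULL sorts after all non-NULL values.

Step 1 — p INNER JOIN q on vid → 4 row(s).
Then LEFT JOIN `trips r` on map_id: each of those 4 rows is kept; rows whose q.map_id has no match in r get NULL for r's columns.

(FL, Dave); (FL, NULL); (MT, Dave); (QE, Omar)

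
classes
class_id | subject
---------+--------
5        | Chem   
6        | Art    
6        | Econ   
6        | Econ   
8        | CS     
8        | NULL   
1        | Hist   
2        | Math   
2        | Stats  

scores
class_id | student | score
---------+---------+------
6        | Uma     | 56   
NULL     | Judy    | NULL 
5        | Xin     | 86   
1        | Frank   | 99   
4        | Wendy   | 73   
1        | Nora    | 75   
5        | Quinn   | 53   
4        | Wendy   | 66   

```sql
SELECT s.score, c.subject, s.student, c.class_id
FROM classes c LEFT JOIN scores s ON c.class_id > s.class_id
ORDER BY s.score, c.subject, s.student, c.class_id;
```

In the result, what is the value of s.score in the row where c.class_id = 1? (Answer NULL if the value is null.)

NULL

LEFT JOIN keeps every row from `classes`; unmatched rows get NULL for `scores`'s columns.
Matching on c.class_id > s.class_id. A NULL in a compared column never satisfies the condition.
- c[0] class_id=5 → 4 match(es) in s → 4 row(s).
- c[1] class_id=6 → 6 match(es) in s → 6 row(s).
- c[2] class_id=6 → 6 match(es) in s → 6 row(s).
- c[3] class_id=6 → 6 match(es) in s → 6 row(s).
- c[4] class_id=8 → 7 match(es) in s → 7 row(s).
- c[5] class_id=8 → 7 match(es) in s → 7 row(s).
- c[6] class_id=1 → no match; kept with NULLs on the s side.
- c[7] class_id=2 → 2 match(es) in s → 2 row(s).
- c[8] class_id=2 → 2 match(es) in s → 2 row(s).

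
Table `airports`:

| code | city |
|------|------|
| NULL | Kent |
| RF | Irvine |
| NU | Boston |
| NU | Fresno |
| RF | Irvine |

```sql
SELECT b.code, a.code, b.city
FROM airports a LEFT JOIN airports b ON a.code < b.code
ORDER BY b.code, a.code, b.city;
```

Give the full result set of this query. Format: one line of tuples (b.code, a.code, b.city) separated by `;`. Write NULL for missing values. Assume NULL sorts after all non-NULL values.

(RF, NU, Irvine); (RF, NU, Irvine); (RF, NU, Irvine); (RF, NU, Irvine); (NULL, RF, NULL); (NULL, RF, NULL); (NULL, NULL, NULL)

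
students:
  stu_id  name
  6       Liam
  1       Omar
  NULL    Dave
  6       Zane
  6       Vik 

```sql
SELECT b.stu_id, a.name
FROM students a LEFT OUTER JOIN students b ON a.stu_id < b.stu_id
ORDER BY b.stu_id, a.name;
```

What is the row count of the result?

7

LEFT JOIN keeps every row from `students a`; unmatched rows get NULL for `students b`'s columns.
Matching on a.stu_id < b.stu_id. A NULL in a compared column never satisfies the condition.
- a row (stu_id=6): no match → kept, b columns NULL.
- a row (stu_id=1): matches 3 b row(s) → 3 output row(s).
- a row (stu_id=NULL): no match → kept, b columns NULL.
- a row (stu_id=6): no match → kept, b columns NULL.
- a row (stu_id=6): no match → kept, b columns NULL.
Total: 3 matched + 4 padded = 7 rows.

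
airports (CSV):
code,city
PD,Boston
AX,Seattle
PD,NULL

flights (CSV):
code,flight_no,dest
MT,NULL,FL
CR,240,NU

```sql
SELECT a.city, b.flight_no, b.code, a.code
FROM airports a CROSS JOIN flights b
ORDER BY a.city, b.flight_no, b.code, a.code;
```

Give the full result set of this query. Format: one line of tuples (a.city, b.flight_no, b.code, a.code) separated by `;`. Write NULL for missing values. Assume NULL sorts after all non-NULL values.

(Boston, 240, CR, PD); (Boston, NULL, MT, PD); (Seattle, 240, CR, AX); (Seattle, NULL, MT, AX); (NULL, 240, CR, PD); (NULL, NULL, MT, PD)

CROSS JOIN pairs every row of `airports` with every row of `flights`: 3 × 2 = 6 rows.
After projecting and ordering:
a.city | b.flight_no | b.code | a.code
Boston | 240 | CR | PD
Boston | NULL | MT | PD
Seattle | 240 | CR | AX
Seattle | NULL | MT | AX
NULL | 240 | CR | PD
NULL | NULL | MT | PD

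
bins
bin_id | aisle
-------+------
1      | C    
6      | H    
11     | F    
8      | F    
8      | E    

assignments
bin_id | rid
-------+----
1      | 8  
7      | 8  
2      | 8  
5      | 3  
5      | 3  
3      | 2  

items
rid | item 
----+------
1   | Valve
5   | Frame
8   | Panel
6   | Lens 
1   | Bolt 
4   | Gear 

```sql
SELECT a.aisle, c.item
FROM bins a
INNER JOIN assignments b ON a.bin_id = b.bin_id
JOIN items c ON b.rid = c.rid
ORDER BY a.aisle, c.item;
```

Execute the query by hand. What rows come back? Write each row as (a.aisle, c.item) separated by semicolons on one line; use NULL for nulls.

(C, Panel)

Step 1 — a INNER JOIN b on bin_id → 1 row(s).
Then INNER JOIN `items c` on rid: keep only rows whose b.rid appears in c.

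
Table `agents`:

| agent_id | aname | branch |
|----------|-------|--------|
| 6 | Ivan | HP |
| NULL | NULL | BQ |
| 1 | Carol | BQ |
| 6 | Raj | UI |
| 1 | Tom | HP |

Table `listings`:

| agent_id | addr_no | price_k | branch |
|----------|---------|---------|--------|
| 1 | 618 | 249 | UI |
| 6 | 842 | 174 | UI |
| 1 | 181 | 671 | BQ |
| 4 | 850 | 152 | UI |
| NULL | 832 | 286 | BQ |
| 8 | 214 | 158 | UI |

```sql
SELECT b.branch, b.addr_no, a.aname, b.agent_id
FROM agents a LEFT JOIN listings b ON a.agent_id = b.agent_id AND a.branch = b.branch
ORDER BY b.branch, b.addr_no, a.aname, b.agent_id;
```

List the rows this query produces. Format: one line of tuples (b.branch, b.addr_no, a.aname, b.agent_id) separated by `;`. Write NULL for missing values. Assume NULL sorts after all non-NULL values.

(BQ, 181, Carol, 1); (UI, 842, Raj, 6); (NULL, NULL, Ivan, NULL); (NULL, NULL, Tom, NULL); (NULL, NULL, NULL, NULL)

LEFT JOIN keeps every row from `agents`; unmatched rows get NULL for `listings`'s columns.
Matching on a.agent_id = b.agent_id AND a.branch = b.branch. A NULL in a compared column never satisfies the condition.
- agent_id=6, branch=HP: no b row matches, row kept with b columns NULL.
- agent_id=NULL, branch=BQ: no b row matches, row kept with b columns NULL.
- agent_id=1, branch=BQ: 1 matching b row(s), so 1 row(s) emitted.
- agent_id=6, branch=UI: 1 matching b row(s), so 1 row(s) emitted.
- agent_id=1, branch=HP: no b row matches, row kept with b columns NULL.
After projecting and ordering:
b.branch | b.addr_no | a.aname | b.agent_id
BQ | 181 | Carol | 1
UI | 842 | Raj | 6
NULL | NULL | Ivan | NULL
NULL | NULL | Tom | NULL
NULL | NULL | NULL | NULL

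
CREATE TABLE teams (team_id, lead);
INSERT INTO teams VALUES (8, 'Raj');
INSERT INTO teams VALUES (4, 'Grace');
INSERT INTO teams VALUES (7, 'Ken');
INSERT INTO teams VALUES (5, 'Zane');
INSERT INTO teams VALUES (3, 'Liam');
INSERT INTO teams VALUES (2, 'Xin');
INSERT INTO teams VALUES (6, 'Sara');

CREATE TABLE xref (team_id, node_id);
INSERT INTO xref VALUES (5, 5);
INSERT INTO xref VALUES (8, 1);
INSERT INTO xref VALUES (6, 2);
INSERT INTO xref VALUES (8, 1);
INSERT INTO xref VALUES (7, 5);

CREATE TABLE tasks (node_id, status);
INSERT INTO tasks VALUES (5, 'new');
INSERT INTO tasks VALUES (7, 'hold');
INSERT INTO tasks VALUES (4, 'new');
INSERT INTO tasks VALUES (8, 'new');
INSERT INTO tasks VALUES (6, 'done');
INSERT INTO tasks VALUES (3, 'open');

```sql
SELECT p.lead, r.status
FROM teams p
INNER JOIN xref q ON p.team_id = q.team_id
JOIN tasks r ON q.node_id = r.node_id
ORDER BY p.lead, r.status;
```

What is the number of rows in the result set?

2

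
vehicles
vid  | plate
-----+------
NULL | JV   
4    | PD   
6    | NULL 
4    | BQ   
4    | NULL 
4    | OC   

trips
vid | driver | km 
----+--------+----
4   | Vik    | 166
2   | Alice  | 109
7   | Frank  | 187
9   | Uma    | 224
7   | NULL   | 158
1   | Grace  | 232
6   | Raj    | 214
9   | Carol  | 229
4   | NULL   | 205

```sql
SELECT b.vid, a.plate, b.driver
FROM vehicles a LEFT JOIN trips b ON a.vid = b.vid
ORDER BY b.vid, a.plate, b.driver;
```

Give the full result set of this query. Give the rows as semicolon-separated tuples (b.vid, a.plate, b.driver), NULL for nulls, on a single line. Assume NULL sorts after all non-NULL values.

(4, BQ, Vik); (4, BQ, NULL); (4, OC, Vik); (4, OC, NULL); (4, PD, Vik); (4, PD, NULL); (4, NULL, Vik); (4, NULL, NULL); (6, NULL, Raj); (NULL, JV, NULL)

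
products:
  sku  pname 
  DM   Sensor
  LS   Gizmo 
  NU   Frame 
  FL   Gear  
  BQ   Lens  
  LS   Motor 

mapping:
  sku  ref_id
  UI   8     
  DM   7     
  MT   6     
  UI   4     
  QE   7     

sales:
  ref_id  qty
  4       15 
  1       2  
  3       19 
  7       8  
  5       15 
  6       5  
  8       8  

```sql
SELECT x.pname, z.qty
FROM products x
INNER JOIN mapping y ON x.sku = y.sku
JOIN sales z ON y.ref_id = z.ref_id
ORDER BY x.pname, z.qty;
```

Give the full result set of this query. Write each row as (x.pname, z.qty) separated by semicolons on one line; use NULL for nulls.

(Sensor, 8)

Step 1 — x INNER JOIN y on sku → 1 row(s).
Then INNER JOIN `sales z` on ref_id: keep only rows whose y.ref_id appears in z.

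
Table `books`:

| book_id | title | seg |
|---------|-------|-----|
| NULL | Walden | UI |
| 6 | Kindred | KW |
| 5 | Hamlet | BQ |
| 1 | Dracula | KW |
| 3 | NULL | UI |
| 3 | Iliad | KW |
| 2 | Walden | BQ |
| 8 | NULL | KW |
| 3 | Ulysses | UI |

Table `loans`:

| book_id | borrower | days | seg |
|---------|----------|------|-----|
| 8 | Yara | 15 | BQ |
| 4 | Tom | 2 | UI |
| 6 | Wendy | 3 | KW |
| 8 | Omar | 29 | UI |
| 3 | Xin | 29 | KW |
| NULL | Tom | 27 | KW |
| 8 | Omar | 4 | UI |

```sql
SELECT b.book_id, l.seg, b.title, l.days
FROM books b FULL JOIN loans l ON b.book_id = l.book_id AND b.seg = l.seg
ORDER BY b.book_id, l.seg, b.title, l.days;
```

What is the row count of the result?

14

FULL OUTER JOIN keeps every row from both sides; unmatched rows get NULL for the other side's columns.
Matching on b.book_id = l.book_id AND b.seg = l.seg. A NULL in a compared column never satisfies the condition.
- book_id=NULL, seg=UI: no l row matches, row kept with l columns NULL.
- book_id=6, seg=KW: 1 matching l row(s), so 1 row(s) emitted.
- book_id=5, seg=BQ: no l row matches, row kept with l columns NULL.
- book_id=1, seg=KW: no l row matches, row kept with l columns NULL.
- book_id=3, seg=UI: no l row matches, row kept with l columns NULL.
- book_id=3, seg=KW: 1 matching l row(s), so 1 row(s) emitted.
- book_id=2, seg=BQ: no l row matches, row kept with l columns NULL.
- book_id=8, seg=KW: no l row matches, row kept with l columns NULL.
- book_id=3, seg=UI: no l row matches, row kept with l columns NULL.
- plus 5 unmatched l row(s), each kept with NULL b columns.
Total: 2 matched + 12 padded = 14 rows.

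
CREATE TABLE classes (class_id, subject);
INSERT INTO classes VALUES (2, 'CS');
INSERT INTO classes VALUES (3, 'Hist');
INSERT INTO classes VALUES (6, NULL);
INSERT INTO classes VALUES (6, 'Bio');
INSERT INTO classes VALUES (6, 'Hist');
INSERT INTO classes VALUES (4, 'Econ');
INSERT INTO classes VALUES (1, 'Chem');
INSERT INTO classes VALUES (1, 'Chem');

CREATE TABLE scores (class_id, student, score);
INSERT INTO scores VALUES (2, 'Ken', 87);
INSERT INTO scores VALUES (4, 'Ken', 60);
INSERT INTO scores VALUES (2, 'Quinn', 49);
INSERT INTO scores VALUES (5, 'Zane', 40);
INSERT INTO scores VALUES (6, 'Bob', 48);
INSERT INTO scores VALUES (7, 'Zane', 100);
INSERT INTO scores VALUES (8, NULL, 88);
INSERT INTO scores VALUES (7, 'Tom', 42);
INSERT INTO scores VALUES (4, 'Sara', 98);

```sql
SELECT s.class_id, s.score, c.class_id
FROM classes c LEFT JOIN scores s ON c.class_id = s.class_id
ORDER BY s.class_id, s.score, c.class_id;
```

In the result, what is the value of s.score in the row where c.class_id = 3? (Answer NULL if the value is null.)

NULL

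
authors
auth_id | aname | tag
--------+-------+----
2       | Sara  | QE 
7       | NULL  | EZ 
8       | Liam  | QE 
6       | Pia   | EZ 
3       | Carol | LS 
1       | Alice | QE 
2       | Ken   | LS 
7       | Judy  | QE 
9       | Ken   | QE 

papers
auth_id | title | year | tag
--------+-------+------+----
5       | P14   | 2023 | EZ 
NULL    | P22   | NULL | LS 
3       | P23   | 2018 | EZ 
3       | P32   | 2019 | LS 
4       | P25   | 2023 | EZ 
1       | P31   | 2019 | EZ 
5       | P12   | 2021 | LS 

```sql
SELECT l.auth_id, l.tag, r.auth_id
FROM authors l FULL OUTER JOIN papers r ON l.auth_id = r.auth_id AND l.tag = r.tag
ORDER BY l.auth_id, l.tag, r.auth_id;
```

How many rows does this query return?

15

FULL OUTER JOIN keeps every row from both sides; unmatched rows get NULL for the other side's columns.
Matching on l.auth_id = r.auth_id AND l.tag = r.tag. A NULL in a compared column never satisfies the condition.
- l row (auth_id=2, tag=QE): no match → kept, r columns NULL.
- l row (auth_id=7, tag=EZ): no match → kept, r columns NULL.
- l row (auth_id=8, tag=QE): no match → kept, r columns NULL.
- l row (auth_id=6, tag=EZ): no match → kept, r columns NULL.
- l row (auth_id=3, tag=LS): matches 1 r row(s) → 1 output row(s).
- l row (auth_id=1, tag=QE): no match → kept, r columns NULL.
- l row (auth_id=2, tag=LS): no match → kept, r columns NULL.
- l row (auth_id=7, tag=QE): no match → kept, r columns NULL.
- l row (auth_id=9, tag=QE): no match → kept, r columns NULL.
- plus 6 unmatched r row(s), each kept with NULL l columns.
Total: 1 matched + 14 padded = 15 rows.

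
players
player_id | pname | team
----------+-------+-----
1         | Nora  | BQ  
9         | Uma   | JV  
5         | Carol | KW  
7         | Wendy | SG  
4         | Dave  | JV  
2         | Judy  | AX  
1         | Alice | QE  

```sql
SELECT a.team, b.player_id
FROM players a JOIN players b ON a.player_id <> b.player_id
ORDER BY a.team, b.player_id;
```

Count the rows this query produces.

INNER JOIN keeps only pairs where the ON condition holds.
Matching on a.player_id <> b.player_id.
- a (player_id=1) pairs with 5 row(s) of b.
- a (player_id=9) pairs with 6 row(s) of b.
- a (player_id=5) pairs with 6 row(s) of b.
- a (player_id=7) pairs with 6 row(s) of b.
- a (player_id=4) pairs with 6 row(s) of b.
- a (player_id=2) pairs with 6 row(s) of b.
- a (player_id=1) pairs with 5 row(s) of b.
Total: 40 rows.

40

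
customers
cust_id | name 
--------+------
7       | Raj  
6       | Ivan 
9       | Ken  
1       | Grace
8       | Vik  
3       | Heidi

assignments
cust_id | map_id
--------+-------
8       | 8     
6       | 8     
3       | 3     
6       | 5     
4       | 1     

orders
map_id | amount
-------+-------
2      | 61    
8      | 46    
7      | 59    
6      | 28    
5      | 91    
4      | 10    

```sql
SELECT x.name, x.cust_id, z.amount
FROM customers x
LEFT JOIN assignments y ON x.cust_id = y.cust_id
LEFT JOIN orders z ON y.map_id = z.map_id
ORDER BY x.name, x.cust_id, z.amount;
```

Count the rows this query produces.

7

Step 1 — x LEFT JOIN y on cust_id → 7 row(s).
Then LEFT JOIN `orders z` on map_id: each of those 7 rows is kept; rows whose y.map_id has no match in z get NULL for z's columns.
Result: 7 row(s).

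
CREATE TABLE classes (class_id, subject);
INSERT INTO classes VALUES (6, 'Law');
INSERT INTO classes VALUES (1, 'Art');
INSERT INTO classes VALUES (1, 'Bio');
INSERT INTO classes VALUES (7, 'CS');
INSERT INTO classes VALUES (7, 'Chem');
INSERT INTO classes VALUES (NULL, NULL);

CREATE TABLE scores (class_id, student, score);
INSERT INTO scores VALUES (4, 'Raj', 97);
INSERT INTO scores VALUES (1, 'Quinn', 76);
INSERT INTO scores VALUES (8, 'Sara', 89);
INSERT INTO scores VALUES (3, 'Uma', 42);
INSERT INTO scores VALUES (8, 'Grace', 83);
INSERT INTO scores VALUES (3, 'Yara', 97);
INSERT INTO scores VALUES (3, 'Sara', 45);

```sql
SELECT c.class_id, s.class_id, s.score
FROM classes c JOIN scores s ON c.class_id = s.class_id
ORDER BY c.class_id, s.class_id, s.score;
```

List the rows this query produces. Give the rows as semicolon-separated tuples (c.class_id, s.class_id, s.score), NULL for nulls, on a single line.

(1, 1, 76); (1, 1, 76)

INNER JOIN keeps only pairs where the ON condition holds.
Matching on c.class_id = s.class_id. A NULL in a compared column never satisfies the condition.
- class_id=6: no matching s row, dropped.
- class_id=1: 1 matching s row(s), so 1 row(s) emitted.
- class_id=1: 1 matching s row(s), so 1 row(s) emitted.
- class_id=7: no matching s row, dropped.
- class_id=7: no matching s row, dropped.
- class_id=NULL: no matching s row, dropped.
After projecting and ordering:
c.class_id | s.class_id | s.score
1 | 1 | 76
1 | 1 | 76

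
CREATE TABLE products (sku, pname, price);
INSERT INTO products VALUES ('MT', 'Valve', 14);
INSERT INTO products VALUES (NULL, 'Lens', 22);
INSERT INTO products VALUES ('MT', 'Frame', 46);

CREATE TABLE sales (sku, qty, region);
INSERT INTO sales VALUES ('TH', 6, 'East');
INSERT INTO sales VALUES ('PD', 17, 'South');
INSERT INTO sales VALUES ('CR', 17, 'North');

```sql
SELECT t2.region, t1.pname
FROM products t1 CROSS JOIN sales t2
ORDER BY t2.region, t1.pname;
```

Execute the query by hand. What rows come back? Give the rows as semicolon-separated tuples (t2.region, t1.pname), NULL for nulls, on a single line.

(East, Frame); (East, Lens); (East, Valve); (North, Frame); (North, Lens); (North, Valve); (South, Frame); (South, Lens); (South, Valve)

CROSS JOIN pairs every row of `products` with every row of `sales`: 3 × 3 = 9 rows.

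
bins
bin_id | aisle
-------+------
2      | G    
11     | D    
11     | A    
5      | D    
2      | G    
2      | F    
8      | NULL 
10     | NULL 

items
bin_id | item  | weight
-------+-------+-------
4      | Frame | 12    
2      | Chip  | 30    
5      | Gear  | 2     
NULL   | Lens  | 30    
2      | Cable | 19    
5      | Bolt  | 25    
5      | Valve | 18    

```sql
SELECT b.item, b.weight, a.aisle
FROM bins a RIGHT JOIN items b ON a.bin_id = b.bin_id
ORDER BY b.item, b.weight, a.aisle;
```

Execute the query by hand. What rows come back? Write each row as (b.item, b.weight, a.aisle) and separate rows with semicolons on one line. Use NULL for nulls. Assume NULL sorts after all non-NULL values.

RIGHT JOIN keeps every row from `items`; unmatched rows get NULL for `bins`'s columns.
Matching on a.bin_id = b.bin_id. A NULL in a compared column never satisfies the condition.
Matched pairs: 9; unmatched b rows kept: 2.

(Bolt, 25, D); (Cable, 19, F); (Cable, 19, G); (Cable, 19, G); (Chip, 30, F); (Chip, 30, G); (Chip, 30, G); (Frame, 12, NULL); (Gear, 2, D); (Lens, 30, NULL); (Valve, 18, D)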